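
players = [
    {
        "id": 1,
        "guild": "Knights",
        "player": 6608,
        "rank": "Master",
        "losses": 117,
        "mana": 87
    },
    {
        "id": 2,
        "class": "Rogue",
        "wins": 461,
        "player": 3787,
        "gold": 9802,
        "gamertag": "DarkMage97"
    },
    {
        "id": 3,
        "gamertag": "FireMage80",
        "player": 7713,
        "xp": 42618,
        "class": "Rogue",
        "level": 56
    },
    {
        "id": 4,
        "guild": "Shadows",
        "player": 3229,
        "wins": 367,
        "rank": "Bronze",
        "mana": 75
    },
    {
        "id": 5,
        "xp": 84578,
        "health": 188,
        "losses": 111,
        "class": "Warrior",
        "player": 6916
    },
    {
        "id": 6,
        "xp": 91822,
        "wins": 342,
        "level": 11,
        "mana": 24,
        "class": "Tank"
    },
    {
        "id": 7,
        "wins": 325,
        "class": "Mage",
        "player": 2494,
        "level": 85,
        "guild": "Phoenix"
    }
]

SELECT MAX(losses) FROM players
117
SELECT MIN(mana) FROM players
24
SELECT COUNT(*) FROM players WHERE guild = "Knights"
1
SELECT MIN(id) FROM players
1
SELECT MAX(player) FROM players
7713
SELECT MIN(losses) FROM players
111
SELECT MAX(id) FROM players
7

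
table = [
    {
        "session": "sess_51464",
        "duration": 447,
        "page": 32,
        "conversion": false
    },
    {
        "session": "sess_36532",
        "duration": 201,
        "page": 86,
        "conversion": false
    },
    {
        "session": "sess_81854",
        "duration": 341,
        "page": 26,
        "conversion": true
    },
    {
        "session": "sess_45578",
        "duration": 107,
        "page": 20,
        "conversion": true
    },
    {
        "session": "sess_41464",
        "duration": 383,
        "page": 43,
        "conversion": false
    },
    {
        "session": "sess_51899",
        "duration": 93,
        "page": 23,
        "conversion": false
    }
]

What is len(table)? 6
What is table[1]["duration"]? 201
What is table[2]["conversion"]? True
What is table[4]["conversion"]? False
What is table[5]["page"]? 23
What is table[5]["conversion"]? False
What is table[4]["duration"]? 383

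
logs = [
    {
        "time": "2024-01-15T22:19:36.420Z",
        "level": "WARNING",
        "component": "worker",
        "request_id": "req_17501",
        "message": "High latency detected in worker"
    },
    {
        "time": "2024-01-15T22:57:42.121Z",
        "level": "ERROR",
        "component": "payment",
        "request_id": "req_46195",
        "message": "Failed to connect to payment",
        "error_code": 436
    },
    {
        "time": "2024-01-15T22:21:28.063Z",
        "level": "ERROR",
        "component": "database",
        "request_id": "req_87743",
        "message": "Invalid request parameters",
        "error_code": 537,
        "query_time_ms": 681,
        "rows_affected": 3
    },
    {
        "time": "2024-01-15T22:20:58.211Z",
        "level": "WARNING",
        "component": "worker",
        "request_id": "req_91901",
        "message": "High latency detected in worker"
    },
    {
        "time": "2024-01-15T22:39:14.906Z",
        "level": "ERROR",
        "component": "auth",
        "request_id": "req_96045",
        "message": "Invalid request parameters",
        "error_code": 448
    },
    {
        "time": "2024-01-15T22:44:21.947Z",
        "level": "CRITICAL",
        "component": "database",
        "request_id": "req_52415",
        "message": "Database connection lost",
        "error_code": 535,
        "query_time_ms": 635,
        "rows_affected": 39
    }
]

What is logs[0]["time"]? "2024-01-15T22:19:36.420Z"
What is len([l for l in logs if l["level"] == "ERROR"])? 3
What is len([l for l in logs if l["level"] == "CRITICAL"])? 1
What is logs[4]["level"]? "ERROR"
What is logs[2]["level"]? "ERROR"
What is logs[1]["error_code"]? 436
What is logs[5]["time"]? "2024-01-15T22:44:21.947Z"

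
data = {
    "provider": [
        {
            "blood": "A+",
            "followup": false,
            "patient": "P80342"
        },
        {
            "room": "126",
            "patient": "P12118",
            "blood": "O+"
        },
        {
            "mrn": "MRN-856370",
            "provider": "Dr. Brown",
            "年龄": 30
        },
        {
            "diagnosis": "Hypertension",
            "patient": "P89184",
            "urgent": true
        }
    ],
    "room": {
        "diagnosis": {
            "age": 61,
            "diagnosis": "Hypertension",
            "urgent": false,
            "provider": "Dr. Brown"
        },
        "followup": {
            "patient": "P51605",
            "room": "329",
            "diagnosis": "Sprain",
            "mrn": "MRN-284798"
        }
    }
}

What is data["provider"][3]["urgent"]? True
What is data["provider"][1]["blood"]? "O+"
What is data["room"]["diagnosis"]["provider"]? "Dr. Brown"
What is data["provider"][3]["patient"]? "P89184"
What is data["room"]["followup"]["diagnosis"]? "Sprain"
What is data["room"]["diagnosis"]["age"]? 61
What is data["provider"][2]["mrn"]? "MRN-856370"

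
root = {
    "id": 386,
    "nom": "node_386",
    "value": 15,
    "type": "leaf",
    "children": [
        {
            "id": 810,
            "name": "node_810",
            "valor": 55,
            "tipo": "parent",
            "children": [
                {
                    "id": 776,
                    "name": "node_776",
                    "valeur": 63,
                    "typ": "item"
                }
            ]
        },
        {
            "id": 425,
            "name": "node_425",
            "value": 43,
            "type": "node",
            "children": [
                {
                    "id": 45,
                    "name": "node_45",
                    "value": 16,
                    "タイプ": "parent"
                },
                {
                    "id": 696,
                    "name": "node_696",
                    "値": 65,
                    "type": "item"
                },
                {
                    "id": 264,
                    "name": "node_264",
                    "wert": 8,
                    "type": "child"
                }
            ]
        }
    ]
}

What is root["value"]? 15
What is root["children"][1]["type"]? "node"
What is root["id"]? 386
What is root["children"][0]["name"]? "node_810"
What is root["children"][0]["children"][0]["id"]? 776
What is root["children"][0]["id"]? 810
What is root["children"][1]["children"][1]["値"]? 65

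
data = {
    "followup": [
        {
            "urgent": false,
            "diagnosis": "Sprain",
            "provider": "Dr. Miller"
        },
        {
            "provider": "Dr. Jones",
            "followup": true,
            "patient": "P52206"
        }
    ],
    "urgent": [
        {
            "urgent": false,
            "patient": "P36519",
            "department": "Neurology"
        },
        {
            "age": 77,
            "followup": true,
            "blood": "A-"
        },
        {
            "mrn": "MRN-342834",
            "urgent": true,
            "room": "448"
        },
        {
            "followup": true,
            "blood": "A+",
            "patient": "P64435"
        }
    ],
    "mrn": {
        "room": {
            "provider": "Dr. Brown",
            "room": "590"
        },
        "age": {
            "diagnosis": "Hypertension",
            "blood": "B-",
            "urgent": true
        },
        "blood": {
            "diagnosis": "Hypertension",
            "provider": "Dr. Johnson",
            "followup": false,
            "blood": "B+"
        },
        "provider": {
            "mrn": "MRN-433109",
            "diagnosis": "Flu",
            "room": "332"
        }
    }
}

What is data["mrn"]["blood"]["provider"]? "Dr. Johnson"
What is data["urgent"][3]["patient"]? "P64435"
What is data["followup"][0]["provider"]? "Dr. Miller"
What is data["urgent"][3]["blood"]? "A+"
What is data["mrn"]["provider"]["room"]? "332"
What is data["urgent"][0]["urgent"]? False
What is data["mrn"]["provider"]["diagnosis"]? "Flu"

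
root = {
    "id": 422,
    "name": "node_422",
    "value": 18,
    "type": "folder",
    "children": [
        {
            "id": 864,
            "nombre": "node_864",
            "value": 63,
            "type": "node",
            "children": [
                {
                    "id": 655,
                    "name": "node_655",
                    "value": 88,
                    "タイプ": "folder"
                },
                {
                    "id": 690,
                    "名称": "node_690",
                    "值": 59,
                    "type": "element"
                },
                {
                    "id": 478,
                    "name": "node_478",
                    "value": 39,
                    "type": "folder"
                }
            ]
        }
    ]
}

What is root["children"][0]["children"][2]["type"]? "folder"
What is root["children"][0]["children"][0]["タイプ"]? "folder"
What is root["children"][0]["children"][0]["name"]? "node_655"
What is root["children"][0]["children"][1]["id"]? 690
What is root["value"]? 18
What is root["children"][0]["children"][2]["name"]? "node_478"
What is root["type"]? "folder"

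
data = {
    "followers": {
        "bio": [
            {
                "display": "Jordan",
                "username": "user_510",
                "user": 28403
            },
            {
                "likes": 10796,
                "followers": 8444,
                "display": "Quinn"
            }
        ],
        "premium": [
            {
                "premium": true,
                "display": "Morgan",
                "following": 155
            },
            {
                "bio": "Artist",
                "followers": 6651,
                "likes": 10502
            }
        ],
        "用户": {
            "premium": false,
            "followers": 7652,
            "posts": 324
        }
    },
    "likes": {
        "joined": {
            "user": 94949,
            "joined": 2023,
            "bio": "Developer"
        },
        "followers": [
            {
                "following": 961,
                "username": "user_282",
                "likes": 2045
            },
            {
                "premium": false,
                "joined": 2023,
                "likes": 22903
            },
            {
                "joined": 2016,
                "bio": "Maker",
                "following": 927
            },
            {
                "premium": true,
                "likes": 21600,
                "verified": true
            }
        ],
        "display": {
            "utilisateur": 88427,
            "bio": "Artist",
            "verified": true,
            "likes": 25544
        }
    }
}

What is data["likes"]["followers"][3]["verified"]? True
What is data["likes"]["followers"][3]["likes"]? 21600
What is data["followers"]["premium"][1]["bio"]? "Artist"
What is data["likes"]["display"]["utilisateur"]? 88427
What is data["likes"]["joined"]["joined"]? 2023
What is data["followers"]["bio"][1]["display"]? "Quinn"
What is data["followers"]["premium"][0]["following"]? 155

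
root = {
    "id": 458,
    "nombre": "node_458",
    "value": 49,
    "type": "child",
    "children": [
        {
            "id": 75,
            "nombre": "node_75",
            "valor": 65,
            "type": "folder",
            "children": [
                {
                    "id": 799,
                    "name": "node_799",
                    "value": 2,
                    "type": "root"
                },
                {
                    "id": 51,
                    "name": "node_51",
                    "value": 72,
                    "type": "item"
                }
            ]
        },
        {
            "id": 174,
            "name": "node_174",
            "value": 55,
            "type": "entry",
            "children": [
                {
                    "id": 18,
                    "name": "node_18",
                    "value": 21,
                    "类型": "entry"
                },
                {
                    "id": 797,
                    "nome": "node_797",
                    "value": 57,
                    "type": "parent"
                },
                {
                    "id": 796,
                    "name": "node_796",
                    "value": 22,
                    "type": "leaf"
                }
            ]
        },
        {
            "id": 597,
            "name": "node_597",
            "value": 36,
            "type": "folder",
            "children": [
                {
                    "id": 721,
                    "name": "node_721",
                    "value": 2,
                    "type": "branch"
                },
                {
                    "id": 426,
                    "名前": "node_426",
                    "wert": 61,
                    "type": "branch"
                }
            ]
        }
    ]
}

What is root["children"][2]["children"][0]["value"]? 2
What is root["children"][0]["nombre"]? "node_75"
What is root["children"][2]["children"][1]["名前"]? "node_426"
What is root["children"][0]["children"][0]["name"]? "node_799"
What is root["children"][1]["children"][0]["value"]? 21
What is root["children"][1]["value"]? 55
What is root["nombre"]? "node_458"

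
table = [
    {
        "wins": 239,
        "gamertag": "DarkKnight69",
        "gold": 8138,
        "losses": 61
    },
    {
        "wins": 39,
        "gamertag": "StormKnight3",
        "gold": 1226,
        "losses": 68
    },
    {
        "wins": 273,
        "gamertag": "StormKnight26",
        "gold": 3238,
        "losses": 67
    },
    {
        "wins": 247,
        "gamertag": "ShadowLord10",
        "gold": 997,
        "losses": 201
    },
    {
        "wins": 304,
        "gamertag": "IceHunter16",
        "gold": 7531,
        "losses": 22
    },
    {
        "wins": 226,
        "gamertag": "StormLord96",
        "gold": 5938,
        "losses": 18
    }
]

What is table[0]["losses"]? 61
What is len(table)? 6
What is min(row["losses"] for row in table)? 18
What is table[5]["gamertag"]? "StormLord96"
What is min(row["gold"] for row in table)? 997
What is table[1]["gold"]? 1226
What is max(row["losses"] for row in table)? 201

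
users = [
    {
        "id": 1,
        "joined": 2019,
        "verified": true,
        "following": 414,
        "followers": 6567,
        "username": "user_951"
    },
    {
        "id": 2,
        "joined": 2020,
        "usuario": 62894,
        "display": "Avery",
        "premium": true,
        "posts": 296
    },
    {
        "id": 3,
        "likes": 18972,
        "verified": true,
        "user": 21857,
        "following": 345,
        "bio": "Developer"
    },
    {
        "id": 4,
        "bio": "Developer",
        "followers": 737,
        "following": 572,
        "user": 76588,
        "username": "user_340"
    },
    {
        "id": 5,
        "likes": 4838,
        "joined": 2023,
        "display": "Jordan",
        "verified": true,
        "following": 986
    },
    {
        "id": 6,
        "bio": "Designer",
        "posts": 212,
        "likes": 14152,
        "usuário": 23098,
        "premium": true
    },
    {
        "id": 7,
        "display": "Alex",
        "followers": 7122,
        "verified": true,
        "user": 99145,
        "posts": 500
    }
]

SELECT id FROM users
[1, 2, 3, 4, 5, 6, 7]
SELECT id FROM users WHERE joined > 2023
[]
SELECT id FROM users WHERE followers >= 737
[1, 4, 7]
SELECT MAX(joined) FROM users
2023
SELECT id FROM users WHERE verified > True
[]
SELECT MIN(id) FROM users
1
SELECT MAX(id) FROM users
7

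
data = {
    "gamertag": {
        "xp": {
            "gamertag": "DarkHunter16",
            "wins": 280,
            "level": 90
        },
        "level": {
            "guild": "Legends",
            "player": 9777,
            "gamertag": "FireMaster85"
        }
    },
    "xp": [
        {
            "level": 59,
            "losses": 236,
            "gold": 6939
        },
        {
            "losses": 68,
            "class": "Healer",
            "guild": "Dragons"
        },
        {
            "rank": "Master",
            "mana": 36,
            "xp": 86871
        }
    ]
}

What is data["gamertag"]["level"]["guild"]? "Legends"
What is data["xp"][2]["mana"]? 36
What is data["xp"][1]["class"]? "Healer"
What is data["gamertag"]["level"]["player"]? 9777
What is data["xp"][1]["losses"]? 68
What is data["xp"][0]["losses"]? 236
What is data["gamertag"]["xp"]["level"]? 90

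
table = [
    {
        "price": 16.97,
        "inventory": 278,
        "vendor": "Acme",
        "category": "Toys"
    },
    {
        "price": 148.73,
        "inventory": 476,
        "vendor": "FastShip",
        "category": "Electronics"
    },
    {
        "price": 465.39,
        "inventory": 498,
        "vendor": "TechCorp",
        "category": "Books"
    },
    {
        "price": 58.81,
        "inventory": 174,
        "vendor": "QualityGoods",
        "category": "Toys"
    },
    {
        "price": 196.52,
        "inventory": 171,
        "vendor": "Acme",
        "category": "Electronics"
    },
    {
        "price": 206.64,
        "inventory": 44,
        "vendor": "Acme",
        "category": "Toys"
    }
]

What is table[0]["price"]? 16.97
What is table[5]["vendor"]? "Acme"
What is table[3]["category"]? "Toys"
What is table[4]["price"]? 196.52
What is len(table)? 6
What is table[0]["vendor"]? "Acme"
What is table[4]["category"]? "Electronics"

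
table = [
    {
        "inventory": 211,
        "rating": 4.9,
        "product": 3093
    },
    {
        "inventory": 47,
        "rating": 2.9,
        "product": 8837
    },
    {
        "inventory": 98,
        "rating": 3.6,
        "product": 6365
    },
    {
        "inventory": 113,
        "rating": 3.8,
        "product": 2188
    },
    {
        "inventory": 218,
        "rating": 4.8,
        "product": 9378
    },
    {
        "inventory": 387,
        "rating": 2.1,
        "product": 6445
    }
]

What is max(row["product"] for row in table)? 9378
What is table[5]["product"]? 6445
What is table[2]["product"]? 6365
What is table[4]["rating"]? 4.8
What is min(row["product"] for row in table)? 2188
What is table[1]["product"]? 8837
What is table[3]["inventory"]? 113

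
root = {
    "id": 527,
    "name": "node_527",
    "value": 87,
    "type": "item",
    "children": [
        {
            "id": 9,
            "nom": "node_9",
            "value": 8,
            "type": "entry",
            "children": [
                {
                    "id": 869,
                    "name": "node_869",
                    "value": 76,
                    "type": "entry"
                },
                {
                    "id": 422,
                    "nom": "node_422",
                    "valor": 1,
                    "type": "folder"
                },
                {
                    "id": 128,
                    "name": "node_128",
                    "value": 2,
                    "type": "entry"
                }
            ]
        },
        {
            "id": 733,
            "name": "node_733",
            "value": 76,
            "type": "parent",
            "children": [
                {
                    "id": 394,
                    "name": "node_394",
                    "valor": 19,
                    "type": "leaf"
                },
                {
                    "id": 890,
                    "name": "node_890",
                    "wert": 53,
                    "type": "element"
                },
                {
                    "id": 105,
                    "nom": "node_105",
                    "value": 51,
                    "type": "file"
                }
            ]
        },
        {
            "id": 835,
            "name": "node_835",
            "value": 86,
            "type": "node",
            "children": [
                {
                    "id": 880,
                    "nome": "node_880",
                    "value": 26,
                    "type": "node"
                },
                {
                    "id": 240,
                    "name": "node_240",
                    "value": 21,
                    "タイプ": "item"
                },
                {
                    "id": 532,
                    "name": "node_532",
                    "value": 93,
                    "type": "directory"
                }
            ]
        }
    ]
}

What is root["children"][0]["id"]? 9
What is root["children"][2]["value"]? 86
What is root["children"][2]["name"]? "node_835"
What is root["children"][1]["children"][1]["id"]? 890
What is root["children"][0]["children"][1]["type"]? "folder"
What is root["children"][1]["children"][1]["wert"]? 53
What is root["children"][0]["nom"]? "node_9"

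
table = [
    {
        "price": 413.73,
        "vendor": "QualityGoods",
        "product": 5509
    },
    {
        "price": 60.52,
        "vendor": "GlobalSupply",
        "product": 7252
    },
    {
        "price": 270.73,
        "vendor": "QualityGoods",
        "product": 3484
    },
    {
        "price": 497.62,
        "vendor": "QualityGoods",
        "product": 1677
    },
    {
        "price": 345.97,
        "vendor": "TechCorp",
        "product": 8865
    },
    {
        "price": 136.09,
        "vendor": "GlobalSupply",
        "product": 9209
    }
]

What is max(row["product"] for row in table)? 9209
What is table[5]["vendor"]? "GlobalSupply"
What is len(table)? 6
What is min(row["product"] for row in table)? 1677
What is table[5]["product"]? 9209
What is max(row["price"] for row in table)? 497.62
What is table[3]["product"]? 1677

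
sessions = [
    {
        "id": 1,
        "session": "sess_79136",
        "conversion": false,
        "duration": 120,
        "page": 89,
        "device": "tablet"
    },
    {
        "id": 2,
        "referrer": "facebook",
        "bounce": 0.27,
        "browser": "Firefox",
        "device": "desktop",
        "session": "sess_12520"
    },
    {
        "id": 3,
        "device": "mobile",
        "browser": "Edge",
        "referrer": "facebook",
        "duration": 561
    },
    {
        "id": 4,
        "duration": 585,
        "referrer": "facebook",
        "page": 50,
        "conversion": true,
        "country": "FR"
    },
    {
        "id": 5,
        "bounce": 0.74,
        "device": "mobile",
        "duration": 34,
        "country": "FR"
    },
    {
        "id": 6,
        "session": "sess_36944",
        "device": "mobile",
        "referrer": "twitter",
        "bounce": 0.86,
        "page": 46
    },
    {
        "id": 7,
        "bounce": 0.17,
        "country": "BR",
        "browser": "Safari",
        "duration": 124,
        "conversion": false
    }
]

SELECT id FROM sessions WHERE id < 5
[1, 2, 3, 4]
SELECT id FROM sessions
[1, 2, 3, 4, 5, 6, 7]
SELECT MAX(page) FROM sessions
89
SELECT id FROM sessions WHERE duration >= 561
[3, 4]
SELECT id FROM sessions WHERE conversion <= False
[1, 7]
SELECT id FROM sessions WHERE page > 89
[]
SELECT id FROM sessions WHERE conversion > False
[4]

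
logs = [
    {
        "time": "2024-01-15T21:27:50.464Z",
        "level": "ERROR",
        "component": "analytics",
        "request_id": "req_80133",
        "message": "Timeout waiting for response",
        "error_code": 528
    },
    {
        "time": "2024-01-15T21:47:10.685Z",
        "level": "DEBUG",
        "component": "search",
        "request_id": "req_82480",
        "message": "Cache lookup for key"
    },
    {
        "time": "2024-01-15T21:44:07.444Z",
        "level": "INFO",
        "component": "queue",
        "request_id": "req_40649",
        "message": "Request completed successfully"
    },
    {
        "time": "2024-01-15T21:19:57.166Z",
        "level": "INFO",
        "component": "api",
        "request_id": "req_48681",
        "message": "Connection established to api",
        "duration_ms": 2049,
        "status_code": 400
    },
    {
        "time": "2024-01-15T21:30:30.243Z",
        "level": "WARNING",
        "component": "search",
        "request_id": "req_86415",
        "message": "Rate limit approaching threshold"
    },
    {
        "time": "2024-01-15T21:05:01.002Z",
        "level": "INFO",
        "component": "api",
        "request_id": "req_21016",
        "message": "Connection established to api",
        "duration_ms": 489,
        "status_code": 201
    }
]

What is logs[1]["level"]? "DEBUG"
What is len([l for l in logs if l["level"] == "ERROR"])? 1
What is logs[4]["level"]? "WARNING"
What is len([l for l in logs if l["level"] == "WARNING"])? 1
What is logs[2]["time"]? "2024-01-15T21:44:07.444Z"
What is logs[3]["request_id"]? "req_48681"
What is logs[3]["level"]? "INFO"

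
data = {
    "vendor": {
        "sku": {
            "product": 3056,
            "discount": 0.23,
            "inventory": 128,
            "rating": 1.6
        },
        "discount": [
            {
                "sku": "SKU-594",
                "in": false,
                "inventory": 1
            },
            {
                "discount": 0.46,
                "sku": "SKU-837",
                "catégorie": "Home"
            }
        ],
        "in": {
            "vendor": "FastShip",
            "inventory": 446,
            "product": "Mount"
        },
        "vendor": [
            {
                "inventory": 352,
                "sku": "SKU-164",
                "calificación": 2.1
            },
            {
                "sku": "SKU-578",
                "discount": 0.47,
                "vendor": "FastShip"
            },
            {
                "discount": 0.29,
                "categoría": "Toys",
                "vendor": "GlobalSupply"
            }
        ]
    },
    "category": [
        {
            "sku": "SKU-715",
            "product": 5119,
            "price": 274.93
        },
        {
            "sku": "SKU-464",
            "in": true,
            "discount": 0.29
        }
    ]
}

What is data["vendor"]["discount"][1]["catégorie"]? "Home"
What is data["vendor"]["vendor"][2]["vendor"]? "GlobalSupply"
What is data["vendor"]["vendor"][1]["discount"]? 0.47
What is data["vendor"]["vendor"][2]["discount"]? 0.29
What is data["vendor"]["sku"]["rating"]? 1.6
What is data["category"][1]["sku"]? "SKU-464"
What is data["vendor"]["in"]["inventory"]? 446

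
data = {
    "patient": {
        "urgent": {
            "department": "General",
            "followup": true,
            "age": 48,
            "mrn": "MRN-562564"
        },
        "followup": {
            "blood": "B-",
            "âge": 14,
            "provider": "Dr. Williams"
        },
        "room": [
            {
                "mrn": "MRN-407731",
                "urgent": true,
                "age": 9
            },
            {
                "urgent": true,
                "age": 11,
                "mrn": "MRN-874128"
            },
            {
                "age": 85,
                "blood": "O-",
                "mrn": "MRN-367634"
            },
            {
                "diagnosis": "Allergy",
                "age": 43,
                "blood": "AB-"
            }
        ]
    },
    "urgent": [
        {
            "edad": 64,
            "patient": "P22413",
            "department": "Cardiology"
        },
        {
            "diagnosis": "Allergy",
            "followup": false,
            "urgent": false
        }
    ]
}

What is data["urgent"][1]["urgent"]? False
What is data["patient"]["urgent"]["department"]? "General"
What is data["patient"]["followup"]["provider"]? "Dr. Williams"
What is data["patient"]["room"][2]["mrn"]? "MRN-367634"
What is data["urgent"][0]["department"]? "Cardiology"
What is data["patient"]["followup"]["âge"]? 14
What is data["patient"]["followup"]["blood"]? "B-"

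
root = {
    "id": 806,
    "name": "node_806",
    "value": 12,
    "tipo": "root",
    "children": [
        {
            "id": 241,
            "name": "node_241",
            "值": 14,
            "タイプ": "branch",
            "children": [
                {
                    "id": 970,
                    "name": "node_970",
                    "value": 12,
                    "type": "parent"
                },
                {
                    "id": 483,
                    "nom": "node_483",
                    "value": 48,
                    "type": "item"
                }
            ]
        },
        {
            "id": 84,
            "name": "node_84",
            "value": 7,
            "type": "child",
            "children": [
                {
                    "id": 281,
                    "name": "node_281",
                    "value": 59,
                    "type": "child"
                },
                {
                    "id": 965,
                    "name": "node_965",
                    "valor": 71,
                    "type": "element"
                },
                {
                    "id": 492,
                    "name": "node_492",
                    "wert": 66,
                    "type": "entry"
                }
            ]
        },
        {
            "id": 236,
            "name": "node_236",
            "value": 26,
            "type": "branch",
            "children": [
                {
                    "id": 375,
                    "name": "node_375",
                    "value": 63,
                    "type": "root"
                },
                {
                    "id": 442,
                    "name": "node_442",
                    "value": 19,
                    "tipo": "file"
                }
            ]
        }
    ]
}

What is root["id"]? 806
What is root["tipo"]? "root"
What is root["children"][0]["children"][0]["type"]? "parent"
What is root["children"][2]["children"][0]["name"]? "node_375"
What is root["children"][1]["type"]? "child"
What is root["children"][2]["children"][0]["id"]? 375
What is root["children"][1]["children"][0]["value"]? 59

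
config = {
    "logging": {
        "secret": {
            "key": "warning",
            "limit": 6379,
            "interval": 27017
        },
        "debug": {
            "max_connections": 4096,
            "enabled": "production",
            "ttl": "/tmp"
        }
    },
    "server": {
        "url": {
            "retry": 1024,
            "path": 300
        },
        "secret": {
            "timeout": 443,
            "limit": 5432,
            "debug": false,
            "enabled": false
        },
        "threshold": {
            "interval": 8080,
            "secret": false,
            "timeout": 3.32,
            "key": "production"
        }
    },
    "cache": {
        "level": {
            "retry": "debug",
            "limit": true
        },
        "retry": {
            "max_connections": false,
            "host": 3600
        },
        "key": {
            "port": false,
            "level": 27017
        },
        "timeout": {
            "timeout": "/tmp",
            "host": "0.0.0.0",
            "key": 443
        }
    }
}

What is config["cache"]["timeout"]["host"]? "0.0.0.0"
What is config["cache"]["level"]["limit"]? True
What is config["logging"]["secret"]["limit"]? 6379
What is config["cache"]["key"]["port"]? False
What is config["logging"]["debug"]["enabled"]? "production"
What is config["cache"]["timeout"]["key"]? 443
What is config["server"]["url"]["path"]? 300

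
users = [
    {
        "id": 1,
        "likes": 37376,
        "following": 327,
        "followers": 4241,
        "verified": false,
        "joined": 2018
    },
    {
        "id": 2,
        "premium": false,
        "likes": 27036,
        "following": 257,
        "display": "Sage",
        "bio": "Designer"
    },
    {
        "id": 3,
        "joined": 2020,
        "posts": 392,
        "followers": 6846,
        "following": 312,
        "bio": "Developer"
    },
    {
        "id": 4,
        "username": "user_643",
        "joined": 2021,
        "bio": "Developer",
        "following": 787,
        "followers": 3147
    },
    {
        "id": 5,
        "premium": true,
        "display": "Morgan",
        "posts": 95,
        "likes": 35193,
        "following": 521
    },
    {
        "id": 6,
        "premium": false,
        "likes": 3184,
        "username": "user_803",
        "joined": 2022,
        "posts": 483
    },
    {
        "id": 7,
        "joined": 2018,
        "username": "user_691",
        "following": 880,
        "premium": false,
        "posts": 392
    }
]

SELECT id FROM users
[1, 2, 3, 4, 5, 6, 7]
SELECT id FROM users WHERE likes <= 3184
[6]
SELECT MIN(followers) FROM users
3147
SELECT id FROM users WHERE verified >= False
[1]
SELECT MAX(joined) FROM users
2022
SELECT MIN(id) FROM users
1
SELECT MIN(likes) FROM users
3184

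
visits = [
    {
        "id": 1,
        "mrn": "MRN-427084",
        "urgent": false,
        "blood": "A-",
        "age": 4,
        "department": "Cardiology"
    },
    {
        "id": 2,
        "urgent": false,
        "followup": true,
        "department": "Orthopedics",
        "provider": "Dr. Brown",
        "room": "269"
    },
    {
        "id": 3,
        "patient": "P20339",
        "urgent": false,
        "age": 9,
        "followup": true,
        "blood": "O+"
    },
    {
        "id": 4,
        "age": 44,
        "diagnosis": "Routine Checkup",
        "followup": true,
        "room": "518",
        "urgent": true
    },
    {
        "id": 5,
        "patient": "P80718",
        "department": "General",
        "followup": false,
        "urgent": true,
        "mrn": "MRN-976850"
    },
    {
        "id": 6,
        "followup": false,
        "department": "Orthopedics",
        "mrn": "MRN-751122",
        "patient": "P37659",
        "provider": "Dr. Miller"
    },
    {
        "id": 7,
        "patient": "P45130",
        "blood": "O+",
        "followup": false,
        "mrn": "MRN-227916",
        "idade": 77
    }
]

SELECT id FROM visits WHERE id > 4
[5, 6, 7]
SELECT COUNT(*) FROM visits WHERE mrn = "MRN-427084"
1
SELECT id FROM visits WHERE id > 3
[4, 5, 6, 7]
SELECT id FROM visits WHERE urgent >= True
[4, 5]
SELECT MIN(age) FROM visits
4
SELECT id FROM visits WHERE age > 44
[]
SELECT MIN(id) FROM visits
1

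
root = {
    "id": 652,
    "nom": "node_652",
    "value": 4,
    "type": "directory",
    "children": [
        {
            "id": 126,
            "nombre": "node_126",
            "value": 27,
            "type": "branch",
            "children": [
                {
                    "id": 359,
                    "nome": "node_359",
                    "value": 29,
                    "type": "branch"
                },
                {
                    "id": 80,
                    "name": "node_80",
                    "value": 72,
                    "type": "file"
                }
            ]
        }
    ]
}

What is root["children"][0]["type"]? "branch"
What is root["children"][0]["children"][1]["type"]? "file"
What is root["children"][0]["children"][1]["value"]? 72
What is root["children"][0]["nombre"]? "node_126"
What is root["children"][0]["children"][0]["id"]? 359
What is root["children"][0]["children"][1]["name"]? "node_80"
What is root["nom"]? "node_652"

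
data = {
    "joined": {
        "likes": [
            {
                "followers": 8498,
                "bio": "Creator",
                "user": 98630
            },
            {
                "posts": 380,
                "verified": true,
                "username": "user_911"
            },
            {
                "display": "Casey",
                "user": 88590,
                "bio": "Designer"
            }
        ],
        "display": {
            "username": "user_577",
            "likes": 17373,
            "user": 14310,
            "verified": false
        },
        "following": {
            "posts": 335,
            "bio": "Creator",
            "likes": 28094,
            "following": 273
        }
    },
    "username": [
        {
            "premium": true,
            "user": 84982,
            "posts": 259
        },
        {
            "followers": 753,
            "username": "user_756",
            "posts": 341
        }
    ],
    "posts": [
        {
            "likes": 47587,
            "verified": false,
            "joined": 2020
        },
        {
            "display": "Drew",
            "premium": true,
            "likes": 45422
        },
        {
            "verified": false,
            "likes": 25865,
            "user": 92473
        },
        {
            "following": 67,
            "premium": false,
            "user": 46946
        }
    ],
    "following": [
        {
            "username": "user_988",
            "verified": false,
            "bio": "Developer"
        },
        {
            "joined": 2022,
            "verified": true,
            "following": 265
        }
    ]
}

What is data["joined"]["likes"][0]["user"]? 98630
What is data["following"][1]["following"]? 265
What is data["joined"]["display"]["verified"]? False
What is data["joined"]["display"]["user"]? 14310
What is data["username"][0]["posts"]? 259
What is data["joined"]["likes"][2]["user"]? 88590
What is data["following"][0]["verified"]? False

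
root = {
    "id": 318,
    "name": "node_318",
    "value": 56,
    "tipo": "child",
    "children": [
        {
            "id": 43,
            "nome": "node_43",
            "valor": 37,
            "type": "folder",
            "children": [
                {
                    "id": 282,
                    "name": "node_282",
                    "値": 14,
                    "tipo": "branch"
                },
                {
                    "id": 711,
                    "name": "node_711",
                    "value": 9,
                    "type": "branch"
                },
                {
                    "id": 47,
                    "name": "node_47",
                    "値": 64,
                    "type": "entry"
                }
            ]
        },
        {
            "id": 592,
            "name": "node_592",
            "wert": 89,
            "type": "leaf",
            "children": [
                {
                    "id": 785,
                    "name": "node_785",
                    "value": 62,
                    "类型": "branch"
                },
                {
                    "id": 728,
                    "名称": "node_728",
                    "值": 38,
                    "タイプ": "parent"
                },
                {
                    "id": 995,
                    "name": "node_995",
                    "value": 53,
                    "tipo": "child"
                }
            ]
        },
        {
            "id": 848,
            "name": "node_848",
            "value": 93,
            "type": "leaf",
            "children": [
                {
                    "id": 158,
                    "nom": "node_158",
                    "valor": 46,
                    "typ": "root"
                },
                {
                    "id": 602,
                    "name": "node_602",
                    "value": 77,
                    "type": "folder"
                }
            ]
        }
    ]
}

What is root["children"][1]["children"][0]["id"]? 785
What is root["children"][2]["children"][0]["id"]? 158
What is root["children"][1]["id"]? 592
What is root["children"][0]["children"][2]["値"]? 64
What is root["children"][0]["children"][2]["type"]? "entry"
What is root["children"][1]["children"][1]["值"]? 38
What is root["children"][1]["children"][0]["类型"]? "branch"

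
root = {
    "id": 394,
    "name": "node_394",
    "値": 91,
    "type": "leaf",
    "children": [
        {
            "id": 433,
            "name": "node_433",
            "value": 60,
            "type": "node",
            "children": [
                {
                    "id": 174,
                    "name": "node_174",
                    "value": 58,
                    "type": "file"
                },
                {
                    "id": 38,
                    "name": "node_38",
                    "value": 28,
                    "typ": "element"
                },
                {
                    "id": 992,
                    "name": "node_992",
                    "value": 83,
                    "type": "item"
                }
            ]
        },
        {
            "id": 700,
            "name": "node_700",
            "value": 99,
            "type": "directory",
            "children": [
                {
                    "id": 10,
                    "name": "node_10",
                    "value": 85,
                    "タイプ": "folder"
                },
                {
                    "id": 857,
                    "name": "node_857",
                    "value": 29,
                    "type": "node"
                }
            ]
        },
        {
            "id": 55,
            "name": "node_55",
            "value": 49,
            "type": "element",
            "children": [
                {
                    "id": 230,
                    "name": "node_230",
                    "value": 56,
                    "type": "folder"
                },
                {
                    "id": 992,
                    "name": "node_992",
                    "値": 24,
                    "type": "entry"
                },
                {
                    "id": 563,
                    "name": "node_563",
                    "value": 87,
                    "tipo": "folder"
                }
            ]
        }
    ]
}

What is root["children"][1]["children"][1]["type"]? "node"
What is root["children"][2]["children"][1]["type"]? "entry"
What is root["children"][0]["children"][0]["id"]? 174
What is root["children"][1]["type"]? "directory"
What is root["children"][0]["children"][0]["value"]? 58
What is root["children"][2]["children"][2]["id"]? 563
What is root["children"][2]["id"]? 55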